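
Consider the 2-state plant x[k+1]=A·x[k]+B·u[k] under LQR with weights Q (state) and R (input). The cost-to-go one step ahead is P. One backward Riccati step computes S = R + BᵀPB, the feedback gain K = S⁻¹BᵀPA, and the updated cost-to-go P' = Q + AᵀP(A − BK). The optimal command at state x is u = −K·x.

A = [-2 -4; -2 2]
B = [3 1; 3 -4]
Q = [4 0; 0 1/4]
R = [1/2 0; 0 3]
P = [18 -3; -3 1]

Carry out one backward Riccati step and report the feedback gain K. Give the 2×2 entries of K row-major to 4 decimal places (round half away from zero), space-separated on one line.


-0.6582 -1.0247 -0.0096 -1.0376

BᵀP = [45.0000 -6.0000; 30.0000 -7.0000]
S = R + BᵀPB = [1/2 0; 0 3] + [117.0000 69.0000; 69.0000 58.0000] = [117.5000 69.0000; 69.0000 61.0000]
BᵀPA = [-78.0000 -192.0000; -46.0000 -134.0000]
K = S⁻¹·BᵀPA = [-0.6582 -1.0247; -0.0096 -1.0376]
A−BK = [-0.0158 0.1118; -0.0636 0.9237]
AᵀP(A−BK) = [0.2194 0.3416; 0.3416 4.2136]
P' = Q + AᵀP(A−BK) = [4.2194 0.3416; 0.3416 4.4636]
tr(P') = 8.6830


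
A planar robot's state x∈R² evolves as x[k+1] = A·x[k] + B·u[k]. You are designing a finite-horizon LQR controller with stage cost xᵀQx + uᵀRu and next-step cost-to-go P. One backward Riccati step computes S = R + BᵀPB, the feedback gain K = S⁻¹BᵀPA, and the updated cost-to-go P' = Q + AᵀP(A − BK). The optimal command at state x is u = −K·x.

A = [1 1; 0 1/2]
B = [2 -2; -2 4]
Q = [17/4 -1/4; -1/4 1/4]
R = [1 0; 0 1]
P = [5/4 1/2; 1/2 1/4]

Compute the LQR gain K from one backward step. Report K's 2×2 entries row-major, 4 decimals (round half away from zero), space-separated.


BᵀP = [1.5000 0.5000; -0.5000 0.0000]
S = R + BᵀPB = [1 0; 0 1] + [2.0000 -1.0000; -1.0000 1.0000] = [3.0000 -1.0000; -1.0000 2.0000]
BᵀPA = [1.5000 1.7500; -0.5000 -0.5000]
K = S⁻¹·BᵀPA = [0.5000 0.6000; 0.0000 0.0500]
A−BK = [0.0000 -0.1000; 1.0000 1.5000]
AᵀP(A−BK) = [0.5000 0.6250; 0.6250 0.7875]
P' = Q + AᵀP(A−BK) = [4.7500 0.3750; 0.3750 1.0375]
tr(P') = 5.7875

0.5000 0.6000 0.0000 0.0500


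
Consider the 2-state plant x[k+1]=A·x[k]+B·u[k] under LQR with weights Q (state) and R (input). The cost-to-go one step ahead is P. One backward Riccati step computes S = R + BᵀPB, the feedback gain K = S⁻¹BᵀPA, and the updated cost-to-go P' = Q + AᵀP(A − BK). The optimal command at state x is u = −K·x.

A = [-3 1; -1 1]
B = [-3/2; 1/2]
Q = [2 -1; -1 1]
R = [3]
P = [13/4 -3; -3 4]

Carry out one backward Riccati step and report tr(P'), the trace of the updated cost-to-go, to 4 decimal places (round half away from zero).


BᵀP = [-6.3750 6.5000]
S = R + BᵀPB = [3] + [12.8125] = [15.8125]
BᵀPA = [12.6250 0.1250]
K = S⁻¹·BᵀPA = [0.7984 0.0079]
A−BK = [-1.8024 1.0119; -1.3992 0.9960]
AᵀP(A−BK) = [5.1700 -1.8498; -1.8498 1.2490]
P' = Q + AᵀP(A−BK) = [7.1700 -2.8498; -2.8498 2.2490]
tr(P') = 9.4190

9.4190


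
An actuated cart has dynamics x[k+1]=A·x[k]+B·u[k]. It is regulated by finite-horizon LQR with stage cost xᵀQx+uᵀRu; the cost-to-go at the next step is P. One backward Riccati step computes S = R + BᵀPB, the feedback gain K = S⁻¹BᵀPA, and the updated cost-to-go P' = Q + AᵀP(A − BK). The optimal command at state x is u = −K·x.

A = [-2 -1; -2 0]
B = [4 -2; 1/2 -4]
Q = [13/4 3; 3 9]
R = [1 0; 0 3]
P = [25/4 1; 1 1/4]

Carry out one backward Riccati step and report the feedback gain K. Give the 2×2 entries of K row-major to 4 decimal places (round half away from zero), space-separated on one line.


BᵀP = [25.5000 4.1250; -16.5000 -3.0000]
S = R + BᵀPB = [1 0; 0 3] + [104.0625 -67.5000; -67.5000 45.0000] = [105.0625 -67.5000; -67.5000 48.0000]
BᵀPA = [-59.2500 -25.5000; 39.0000 16.5000]
K = S⁻¹·BᵀPA = [-0.4345 -0.2265; 0.2015 0.0252]
A−BK = [0.1410 -0.0435; -0.9769 0.2142]
AᵀP(A−BK) = [0.3979 0.0957; 0.0957 0.0579]
P' = Q + AᵀP(A−BK) = [3.6479 3.0957; 3.0957 9.0579]
tr(P') = 12.7058

-0.4345 -0.2265 0.2015 0.0252


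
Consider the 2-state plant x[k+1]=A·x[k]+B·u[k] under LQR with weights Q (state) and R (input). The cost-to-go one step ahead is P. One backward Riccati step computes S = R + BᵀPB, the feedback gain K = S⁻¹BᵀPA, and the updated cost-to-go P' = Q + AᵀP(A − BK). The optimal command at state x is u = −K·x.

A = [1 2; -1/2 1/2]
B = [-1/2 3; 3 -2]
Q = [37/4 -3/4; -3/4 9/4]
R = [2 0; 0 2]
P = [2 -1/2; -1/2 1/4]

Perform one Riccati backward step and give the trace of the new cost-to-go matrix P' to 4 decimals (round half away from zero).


12.4817

BᵀP = [-2.5000 1.0000; 7.0000 -2.0000]
S = R + BᵀPB = [2 0; 0 2] + [4.2500 -9.5000; -9.5000 25.0000] = [6.2500 -9.5000; -9.5000 27.0000]
BᵀPA = [-3.0000 -4.5000; 8.0000 13.0000]
K = S⁻¹·BᵀPA = [-0.0637 0.0255; 0.2739 0.4904]
A−BK = [0.1465 0.5414; 0.2389 1.4045]
AᵀP(A−BK) = [0.1803 0.3404; 0.3404 0.8014]
P' = Q + AᵀP(A−BK) = [9.4303 -0.4096; -0.4096 3.0514]
tr(P') = 12.4817


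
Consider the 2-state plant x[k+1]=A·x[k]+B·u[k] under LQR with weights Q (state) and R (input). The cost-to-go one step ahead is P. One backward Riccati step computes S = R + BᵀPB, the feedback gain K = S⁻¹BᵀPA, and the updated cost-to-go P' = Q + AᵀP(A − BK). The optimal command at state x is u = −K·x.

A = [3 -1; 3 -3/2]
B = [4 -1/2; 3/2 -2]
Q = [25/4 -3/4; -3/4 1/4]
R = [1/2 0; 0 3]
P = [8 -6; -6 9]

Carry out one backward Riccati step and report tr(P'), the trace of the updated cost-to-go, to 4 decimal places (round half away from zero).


10.5915

BᵀP = [23.0000 -10.5000; 8.0000 -15.0000]
S = R + BᵀPB = [1/2 0; 0 3] + [76.2500 9.5000; 9.5000 26.0000] = [76.7500 9.5000; 9.5000 29.0000]
BᵀPA = [37.5000 -7.2500; -21.0000 14.5000]
K = S⁻¹·BᵀPA = [0.6027 -0.1630; -0.9216 0.5534]
A−BK = [0.1285 -0.0715; 0.2529 -0.1488]
AᵀP(A−BK) = [3.0471 -1.7680; -1.7680 1.0445]
P' = Q + AᵀP(A−BK) = [9.2971 -2.5180; -2.5180 1.2945]
tr(P') = 10.5915


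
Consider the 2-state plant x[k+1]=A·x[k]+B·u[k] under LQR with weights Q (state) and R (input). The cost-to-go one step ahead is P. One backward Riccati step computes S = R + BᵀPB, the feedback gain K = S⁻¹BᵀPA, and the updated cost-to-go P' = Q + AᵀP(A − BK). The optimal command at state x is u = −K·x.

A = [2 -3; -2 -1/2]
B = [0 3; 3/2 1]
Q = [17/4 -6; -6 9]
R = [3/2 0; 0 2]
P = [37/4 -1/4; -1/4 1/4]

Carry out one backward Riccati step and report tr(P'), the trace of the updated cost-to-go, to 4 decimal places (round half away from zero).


17.4362

BᵀP = [-0.3750 0.3750; 27.5000 -0.5000]
S = R + BᵀPB = [3/2 0; 0 2] + [0.5625 -0.7500; -0.7500 82.0000] = [2.0625 -0.7500; -0.7500 84.0000]
BᵀPA = [-1.5000 0.9375; 56.0000 -82.2500]
K = S⁻¹·BᵀPA = [-0.4864 0.0988; 0.6623 -0.9783]
A−BK = [0.0130 -0.0651; -1.9327 0.3301]
AᵀP(A−BK) = [2.1802 -1.5679; -1.5679 2.0060]
P' = Q + AᵀP(A−BK) = [6.4302 -7.5679; -7.5679 11.0060]
tr(P') = 17.4362


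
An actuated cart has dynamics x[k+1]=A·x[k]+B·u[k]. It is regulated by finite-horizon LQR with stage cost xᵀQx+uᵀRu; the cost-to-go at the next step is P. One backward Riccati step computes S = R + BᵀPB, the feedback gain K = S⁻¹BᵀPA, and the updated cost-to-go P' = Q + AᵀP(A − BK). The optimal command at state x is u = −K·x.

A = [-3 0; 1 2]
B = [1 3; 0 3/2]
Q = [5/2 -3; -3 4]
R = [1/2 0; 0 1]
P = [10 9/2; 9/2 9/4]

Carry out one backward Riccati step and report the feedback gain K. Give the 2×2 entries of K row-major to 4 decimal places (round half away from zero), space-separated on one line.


BᵀP = [10.0000 4.5000; 36.7500 16.8750]
S = R + BᵀPB = [1/2 0; 0 1] + [10.0000 36.7500; 36.7500 135.5625] = [10.5000 36.7500; 36.7500 136.5625]
BᵀPA = [-25.5000 9.0000; -93.3750 33.7500]
K = S⁻¹·BᵀPA = [-0.6097 -0.1350; -0.5197 0.2835]
A−BK = [-0.8313 -0.7154; 1.7795 1.5748]
AᵀP(A−BK) = [1.1777 0.5264; 0.5264 0.6479]
P' = Q + AᵀP(A−BK) = [3.6777 -2.4736; -2.4736 4.6479]
tr(P') = 8.3256

-0.6097 -0.1350 -0.5197 0.2835


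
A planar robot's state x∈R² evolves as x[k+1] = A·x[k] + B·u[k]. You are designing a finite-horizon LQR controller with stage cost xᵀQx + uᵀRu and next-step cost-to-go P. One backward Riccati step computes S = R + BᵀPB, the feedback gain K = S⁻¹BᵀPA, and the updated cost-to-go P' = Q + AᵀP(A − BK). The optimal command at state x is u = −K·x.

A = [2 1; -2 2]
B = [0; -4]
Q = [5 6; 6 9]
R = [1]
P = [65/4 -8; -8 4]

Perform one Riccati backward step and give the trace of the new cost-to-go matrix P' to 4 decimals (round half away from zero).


BᵀP = [32.0000 -16.0000]
S = R + BᵀPB = [1] + [64.0000] = [65.0000]
BᵀPA = [96.0000 0.0000]
K = S⁻¹·BᵀPA = [1.4769 0.0000]
A−BK = [2.0000 1.0000; 3.9077 2.0000]
AᵀP(A−BK) = [3.2154 0.5000; 0.5000 0.2500]
P' = Q + AᵀP(A−BK) = [8.2154 6.5000; 6.5000 9.2500]
tr(P') = 17.4654

17.4654


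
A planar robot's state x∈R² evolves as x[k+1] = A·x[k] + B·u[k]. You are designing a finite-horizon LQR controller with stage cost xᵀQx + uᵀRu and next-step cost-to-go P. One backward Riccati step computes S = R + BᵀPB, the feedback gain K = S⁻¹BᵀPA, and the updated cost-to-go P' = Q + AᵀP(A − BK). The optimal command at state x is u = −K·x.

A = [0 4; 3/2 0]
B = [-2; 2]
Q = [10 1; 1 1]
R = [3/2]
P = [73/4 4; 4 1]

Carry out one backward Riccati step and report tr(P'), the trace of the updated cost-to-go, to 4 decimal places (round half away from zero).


24.0242

BᵀP = [-28.5000 -6.0000]
S = R + BᵀPB = [3/2] + [45.0000] = [46.5000]
BᵀPA = [-9.0000 -114.0000]
K = S⁻¹·BᵀPA = [-0.1935 -2.4516]
A−BK = [-0.3871 -0.9032; 1.8871 4.9032]
AᵀP(A−BK) = [0.5081 1.9355; 1.9355 12.5161]
P' = Q + AᵀP(A−BK) = [10.5081 2.9355; 2.9355 13.5161]
tr(P') = 24.0242


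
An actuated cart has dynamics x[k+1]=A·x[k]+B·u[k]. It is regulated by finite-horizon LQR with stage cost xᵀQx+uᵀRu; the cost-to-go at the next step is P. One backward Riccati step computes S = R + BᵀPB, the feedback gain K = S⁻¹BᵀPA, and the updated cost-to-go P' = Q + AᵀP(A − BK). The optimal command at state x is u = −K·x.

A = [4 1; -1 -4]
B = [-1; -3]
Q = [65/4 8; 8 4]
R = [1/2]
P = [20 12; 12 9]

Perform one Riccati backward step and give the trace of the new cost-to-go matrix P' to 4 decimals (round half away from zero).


66.3509

BᵀP = [-56.0000 -39.0000]
S = R + BᵀPB = [1/2] + [173.0000] = [173.5000]
BᵀPA = [-185.0000 100.0000]
K = S⁻¹·BᵀPA = [-1.0663 0.5764]
A−BK = [2.9337 1.5764; -4.1988 -2.2709]
AᵀP(A−BK) = [35.7378 18.6282; 18.6282 10.3631]
P' = Q + AᵀP(A−BK) = [51.9878 26.6282; 26.6282 14.3631]
tr(P') = 66.3509


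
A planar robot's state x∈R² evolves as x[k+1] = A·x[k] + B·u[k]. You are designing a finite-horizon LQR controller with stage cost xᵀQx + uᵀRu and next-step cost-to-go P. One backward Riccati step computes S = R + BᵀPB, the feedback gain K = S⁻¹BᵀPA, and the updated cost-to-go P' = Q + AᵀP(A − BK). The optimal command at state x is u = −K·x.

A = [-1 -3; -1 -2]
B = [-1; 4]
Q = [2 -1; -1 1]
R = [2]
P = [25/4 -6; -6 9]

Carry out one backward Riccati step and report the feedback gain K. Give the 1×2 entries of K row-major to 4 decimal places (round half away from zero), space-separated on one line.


-0.0587 0.0337

BᵀP = [-30.2500 42.0000]
S = R + BᵀPB = [2] + [198.2500] = [200.2500]
BᵀPA = [-11.7500 6.7500]
K = S⁻¹·BᵀPA = [-0.0587 0.0337]
A−BK = [-1.0587 -2.9663; -0.7653 -2.1348]
AᵀP(A−BK) = [2.5605 7.1461; 7.1461 20.0225]
P' = Q + AᵀP(A−BK) = [4.5605 6.1461; 6.1461 21.0225]
tr(P') = 25.5830


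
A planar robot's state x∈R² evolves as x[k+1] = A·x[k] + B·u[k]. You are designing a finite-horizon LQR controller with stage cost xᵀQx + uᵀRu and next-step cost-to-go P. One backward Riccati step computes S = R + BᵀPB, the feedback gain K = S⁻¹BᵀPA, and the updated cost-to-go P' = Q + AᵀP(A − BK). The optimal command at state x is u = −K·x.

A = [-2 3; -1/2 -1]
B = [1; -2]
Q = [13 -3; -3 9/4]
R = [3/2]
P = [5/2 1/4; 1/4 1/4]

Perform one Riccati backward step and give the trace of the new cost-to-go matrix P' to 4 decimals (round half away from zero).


33.5430

BᵀP = [2.0000 -0.2500]
S = R + BᵀPB = [3/2] + [2.5000] = [4.0000]
BᵀPA = [-3.8750 6.2500]
K = S⁻¹·BᵀPA = [-0.9688 1.5625]
A−BK = [-1.0313 1.4375; -2.4375 2.1250]
AᵀP(A−BK) = [6.8086 -8.6953; -8.6953 11.4844]
P' = Q + AᵀP(A−BK) = [19.8086 -11.6953; -11.6953 13.7344]
tr(P') = 33.5430


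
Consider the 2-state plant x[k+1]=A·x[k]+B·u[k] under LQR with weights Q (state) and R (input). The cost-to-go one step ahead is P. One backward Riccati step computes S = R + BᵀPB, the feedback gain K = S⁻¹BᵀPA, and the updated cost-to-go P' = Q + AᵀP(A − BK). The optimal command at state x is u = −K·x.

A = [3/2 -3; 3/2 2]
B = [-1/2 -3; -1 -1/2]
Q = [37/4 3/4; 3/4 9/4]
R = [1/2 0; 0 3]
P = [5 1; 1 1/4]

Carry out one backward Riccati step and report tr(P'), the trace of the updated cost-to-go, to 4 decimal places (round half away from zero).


BᵀP = [-3.5000 -0.7500; -15.5000 -3.1250]
S = R + BᵀPB = [1/2 0; 0 3] + [2.5000 10.8750; 10.8750 48.0625] = [3.0000 10.8750; 10.8750 51.0625]
BᵀPA = [-6.3750 9.0000; -27.9375 40.2500]
K = S⁻¹·BᵀPA = [-0.6215 0.6255; -0.4148 0.6550]
A−BK = [-0.0550 -0.7221; 0.6711 2.9530]
AᵀP(A−BK) = [0.7631 -0.9624; -0.9624 2.0054]
P' = Q + AᵀP(A−BK) = [10.0131 -0.2124; -0.2124 4.2554]
tr(P') = 14.2685

14.2685


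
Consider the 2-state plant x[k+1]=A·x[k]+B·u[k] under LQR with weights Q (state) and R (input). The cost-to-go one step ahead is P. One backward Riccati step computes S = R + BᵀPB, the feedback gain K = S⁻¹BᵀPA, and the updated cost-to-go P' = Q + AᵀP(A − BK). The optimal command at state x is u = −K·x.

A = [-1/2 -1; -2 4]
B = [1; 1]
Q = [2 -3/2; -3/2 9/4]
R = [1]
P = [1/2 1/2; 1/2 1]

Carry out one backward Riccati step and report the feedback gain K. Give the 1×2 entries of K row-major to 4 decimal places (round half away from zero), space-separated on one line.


-1.0000 1.4286

BᵀP = [1.0000 1.5000]
S = R + BᵀPB = [1] + [2.5000] = [3.5000]
BᵀPA = [-3.5000 5.0000]
K = S⁻¹·BᵀPA = [-1.0000 1.4286]
A−BK = [0.5000 -2.4286; -1.0000 2.5714]
AᵀP(A−BK) = [1.6250 -2.7500; -2.7500 5.3571]
P' = Q + AᵀP(A−BK) = [3.6250 -4.2500; -4.2500 7.6071]
tr(P') = 11.2321


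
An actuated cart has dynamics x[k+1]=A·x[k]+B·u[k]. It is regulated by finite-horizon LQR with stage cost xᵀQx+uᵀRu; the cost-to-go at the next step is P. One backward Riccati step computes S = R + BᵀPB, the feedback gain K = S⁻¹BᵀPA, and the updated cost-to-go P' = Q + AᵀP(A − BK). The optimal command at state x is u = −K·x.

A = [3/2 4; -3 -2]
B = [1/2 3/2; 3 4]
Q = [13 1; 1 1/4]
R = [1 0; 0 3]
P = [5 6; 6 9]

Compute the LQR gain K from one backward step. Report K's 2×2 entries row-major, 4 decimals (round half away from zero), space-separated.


-0.7050 -0.6156 0.0805 0.5594

BᵀP = [20.5000 30.0000; 31.5000 45.0000]
S = R + BᵀPB = [1 0; 0 3] + [100.2500 150.7500; 150.7500 227.2500] = [101.2500 150.7500; 150.7500 230.2500]
BᵀPA = [-59.2500 22.0000; -87.7500 36.0000]
K = S⁻¹·BᵀPA = [-0.7050 -0.6156; 0.0805 0.5594]
A−BK = [1.7318 3.4687; -1.2069 -2.3908]
AᵀP(A−BK) = [3.5402 6.6130; 6.6130 13.4049]
P' = Q + AᵀP(A−BK) = [16.5402 7.6130; 7.6130 13.6549]
tr(P') = 30.1951


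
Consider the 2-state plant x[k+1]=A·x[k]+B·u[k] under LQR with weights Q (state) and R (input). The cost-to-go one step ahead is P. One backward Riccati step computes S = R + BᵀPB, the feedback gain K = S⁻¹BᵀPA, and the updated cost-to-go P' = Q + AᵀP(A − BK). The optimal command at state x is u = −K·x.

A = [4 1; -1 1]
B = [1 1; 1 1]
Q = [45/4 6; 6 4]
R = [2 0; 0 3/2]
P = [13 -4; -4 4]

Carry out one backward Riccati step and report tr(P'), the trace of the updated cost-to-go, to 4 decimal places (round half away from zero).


128.5543

BᵀP = [9.0000 0.0000; 9.0000 0.0000]
S = R + BᵀPB = [2 0; 0 3/2] + [9.0000 9.0000; 9.0000 9.0000] = [11.0000 9.0000; 9.0000 10.5000]
BᵀPA = [36.0000 9.0000; 36.0000 9.0000]
K = S⁻¹·BᵀPA = [1.5652 0.3913; 2.0870 0.5217]
A−BK = [0.3478 0.0870; -4.6522 0.0870]
AᵀP(A−BK) = [112.5217 3.1304; 3.1304 0.7826]
P' = Q + AᵀP(A−BK) = [123.7717 9.1304; 9.1304 4.7826]
tr(P') = 128.5543


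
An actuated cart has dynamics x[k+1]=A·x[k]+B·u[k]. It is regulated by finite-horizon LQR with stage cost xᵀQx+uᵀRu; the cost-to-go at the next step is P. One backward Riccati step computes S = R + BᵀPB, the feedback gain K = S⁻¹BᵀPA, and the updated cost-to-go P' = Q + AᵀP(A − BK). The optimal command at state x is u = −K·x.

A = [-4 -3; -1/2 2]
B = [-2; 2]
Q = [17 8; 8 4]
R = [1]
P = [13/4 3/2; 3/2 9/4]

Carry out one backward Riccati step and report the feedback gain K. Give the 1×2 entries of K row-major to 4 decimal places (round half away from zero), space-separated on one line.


1.2045 1.2273

BᵀP = [-3.5000 1.5000]
S = R + BᵀPB = [1] + [10.0000] = [11.0000]
BᵀPA = [13.2500 13.5000]
K = S⁻¹·BᵀPA = [1.2045 1.2273]
A−BK = [-1.5909 -0.5455; -2.9091 -0.4545]
AᵀP(A−BK) = [42.6023 10.7386; 10.7386 3.6818]
P' = Q + AᵀP(A−BK) = [59.6023 18.7386; 18.7386 7.6818]
tr(P') = 67.2841


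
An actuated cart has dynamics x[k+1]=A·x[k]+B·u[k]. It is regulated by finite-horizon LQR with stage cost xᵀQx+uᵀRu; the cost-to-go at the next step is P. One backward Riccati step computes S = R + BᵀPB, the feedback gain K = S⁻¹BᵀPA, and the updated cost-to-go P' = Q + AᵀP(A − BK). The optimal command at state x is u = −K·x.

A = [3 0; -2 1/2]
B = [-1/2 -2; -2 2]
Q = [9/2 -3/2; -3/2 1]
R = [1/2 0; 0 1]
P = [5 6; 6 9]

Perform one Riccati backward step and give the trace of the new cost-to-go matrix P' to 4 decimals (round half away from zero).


BᵀP = [-14.5000 -21.0000; 2.0000 6.0000]
S = R + BᵀPB = [1/2 0; 0 1] + [49.2500 -13.0000; -13.0000 8.0000] = [49.7500 -13.0000; -13.0000 9.0000]
BᵀPA = [-1.5000 -10.5000; -6.0000 3.0000]
K = S⁻¹·BᵀPA = [-0.3283 -0.1991; -1.1408 0.0457]
A−BK = [0.5543 -0.0081; -0.3749 0.0103]
AᵀP(A−BK) = [1.6628 -0.0242; -0.0242 0.0222]
P' = Q + AᵀP(A−BK) = [6.1628 -1.5242; -1.5242 1.0222]
tr(P') = 7.1850

7.1850


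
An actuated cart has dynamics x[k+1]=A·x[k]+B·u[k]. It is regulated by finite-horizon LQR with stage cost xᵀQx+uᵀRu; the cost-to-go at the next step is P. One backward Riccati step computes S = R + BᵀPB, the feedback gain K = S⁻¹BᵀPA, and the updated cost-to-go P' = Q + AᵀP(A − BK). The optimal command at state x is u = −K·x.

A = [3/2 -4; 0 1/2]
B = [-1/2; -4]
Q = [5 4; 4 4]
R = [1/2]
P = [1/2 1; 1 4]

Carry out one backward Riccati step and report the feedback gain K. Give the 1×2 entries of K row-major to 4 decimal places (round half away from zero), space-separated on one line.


-0.0929 0.1275

BᵀP = [-4.2500 -16.5000]
S = R + BᵀPB = [1/2] + [68.1250] = [68.6250]
BᵀPA = [-6.3750 8.7500]
K = S⁻¹·BᵀPA = [-0.0929 0.1275]
A−BK = [1.4536 -3.9362; -0.3716 1.0100]
AᵀP(A−BK) = [0.5328 -1.4372; -1.4372 3.8843]
P' = Q + AᵀP(A−BK) = [5.5328 2.5628; 2.5628 7.8843]
tr(P') = 13.4171


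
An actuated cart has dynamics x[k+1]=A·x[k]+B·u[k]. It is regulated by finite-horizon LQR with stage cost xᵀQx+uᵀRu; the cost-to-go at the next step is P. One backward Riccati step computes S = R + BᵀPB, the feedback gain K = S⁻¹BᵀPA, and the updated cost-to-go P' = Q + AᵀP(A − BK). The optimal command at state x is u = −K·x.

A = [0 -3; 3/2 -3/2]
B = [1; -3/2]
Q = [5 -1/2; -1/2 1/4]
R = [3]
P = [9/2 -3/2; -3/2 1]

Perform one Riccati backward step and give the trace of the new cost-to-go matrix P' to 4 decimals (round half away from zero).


BᵀP = [6.7500 -3.0000]
S = R + BᵀPB = [3] + [11.2500] = [14.2500]
BᵀPA = [-4.5000 -15.7500]
K = S⁻¹·BᵀPA = [-0.3158 -1.1053]
A−BK = [0.3158 -1.8947; 1.0263 -3.1579]
AᵀP(A−BK) = [0.8289 -0.4737; -0.4737 11.8421]
P' = Q + AᵀP(A−BK) = [5.8289 -0.9737; -0.9737 12.0921]
tr(P') = 17.9211

17.9211


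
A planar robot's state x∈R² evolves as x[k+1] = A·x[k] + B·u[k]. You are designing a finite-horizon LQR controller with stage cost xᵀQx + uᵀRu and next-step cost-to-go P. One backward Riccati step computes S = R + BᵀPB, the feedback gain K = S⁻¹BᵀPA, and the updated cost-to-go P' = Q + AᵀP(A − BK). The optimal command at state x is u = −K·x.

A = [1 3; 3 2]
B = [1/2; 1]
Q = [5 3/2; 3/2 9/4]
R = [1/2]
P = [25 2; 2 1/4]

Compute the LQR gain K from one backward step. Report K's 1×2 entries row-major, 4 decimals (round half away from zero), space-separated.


BᵀP = [14.5000 1.2500]
S = R + BᵀPB = [1/2] + [8.5000] = [9.0000]
BᵀPA = [18.2500 46.0000]
K = S⁻¹·BᵀPA = [2.0278 5.1111]
A−BK = [-0.0139 0.4444; 0.9722 -3.1111]
AᵀP(A−BK) = [2.2431 5.2222; 5.2222 14.8889]
P' = Q + AᵀP(A−BK) = [7.2431 6.7222; 6.7222 17.1389]
tr(P') = 24.3819

2.0278 5.1111


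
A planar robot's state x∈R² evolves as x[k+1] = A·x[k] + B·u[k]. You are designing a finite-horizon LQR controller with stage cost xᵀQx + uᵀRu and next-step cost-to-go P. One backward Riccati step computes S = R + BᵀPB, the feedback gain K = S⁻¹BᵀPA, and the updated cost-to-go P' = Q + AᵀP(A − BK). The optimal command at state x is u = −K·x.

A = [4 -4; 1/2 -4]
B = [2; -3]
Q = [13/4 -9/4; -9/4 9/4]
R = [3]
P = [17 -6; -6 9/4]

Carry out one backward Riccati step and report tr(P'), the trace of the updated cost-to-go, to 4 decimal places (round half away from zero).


20.0417

BᵀP = [52.0000 -18.7500]
S = R + BᵀPB = [3] + [160.2500] = [163.2500]
BᵀPA = [198.6250 -133.0000]
K = S⁻¹·BᵀPA = [1.2167 -0.8147]
A−BK = [1.5666 -2.3706; 4.1501 -6.4441]
AᵀP(A−BK) = [6.8970 -6.6799; -6.6799 7.6447]
P' = Q + AᵀP(A−BK) = [10.1470 -8.9299; -8.9299 9.8947]
tr(P') = 20.0417


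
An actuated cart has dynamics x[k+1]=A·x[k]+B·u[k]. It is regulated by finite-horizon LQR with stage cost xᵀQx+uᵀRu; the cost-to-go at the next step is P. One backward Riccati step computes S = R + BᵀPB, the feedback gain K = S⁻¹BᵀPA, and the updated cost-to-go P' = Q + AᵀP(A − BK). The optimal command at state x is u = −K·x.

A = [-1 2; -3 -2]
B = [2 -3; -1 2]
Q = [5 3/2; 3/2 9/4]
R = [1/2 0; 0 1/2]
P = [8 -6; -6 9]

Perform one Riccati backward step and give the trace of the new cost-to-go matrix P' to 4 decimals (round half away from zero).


27.6988

BᵀP = [22.0000 -21.0000; -36.0000 36.0000]
S = R + BᵀPB = [1/2 0; 0 1/2] + [65.0000 -108.0000; -108.0000 180.0000] = [65.5000 -108.0000; -108.0000 180.5000]
BᵀPA = [41.0000 86.0000; -72.0000 -144.0000]
K = S⁻¹·BᵀPA = [-2.3654 -0.1827; -1.8142 -0.9071]
A−BK = [-1.7118 -0.3559; -1.7370 -0.3685]
AᵀP(A−BK) = [19.3591 4.1795; 4.1795 1.0898]
P' = Q + AᵀP(A−BK) = [24.3591 5.6795; 5.6795 3.3398]
tr(P') = 27.6988


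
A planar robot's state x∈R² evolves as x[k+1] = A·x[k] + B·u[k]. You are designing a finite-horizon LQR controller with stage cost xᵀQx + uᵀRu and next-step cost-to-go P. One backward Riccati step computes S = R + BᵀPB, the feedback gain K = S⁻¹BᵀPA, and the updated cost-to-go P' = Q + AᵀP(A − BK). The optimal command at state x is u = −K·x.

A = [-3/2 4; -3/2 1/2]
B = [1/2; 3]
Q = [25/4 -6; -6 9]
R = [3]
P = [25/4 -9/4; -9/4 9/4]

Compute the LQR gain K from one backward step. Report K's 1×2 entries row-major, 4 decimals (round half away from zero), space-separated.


BᵀP = [-3.6250 5.6250]
S = R + BᵀPB = [3] + [15.0625] = [18.0625]
BᵀPA = [-3.0000 -11.6875]
K = S⁻¹·BᵀPA = [-0.1661 -0.6471]
A−BK = [-1.4170 4.3235; -1.0017 2.4412]
AᵀP(A−BK) = [8.5017 -25.9412; -25.9412 84.0000]
P' = Q + AᵀP(A−BK) = [14.7517 -31.9412; -31.9412 93.0000]
tr(P') = 107.7517

-0.1661 -0.6471


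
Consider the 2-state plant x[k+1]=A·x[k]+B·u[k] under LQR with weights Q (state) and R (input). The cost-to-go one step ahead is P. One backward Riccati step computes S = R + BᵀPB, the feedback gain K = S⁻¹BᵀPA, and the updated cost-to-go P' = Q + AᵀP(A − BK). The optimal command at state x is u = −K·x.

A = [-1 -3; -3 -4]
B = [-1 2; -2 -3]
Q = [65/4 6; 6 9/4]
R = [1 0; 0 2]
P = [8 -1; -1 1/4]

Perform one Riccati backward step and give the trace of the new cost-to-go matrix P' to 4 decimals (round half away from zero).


BᵀP = [-6.0000 0.5000; 19.0000 -2.7500]
S = R + BᵀPB = [1 0; 0 2] + [5.0000 -13.5000; -13.5000 46.2500] = [6.0000 -13.5000; -13.5000 48.2500]
BᵀPA = [4.5000 16.0000; -10.7500 -46.0000]
K = S⁻¹·BᵀPA = [0.6713 1.4079; -0.0350 -0.5594]
A−BK = [-0.2587 -0.4732; -1.7622 -2.8625]
AᵀP(A−BK) = [0.8531 1.6503; 1.6503 3.7389]
P' = Q + AᵀP(A−BK) = [17.1031 7.6503; 7.6503 5.9889]
tr(P') = 23.0921

23.0921


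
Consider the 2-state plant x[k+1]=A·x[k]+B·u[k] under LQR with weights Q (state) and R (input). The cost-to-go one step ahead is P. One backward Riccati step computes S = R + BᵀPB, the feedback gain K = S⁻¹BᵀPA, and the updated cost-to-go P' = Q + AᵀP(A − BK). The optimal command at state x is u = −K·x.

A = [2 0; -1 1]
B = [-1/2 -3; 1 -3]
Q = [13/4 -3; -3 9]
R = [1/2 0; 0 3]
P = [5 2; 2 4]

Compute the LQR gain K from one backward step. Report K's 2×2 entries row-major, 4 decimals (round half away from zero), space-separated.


BᵀP = [-0.5000 3.0000; -21.0000 -18.0000]
S = R + BᵀPB = [1/2 0; 0 3] + [3.2500 -7.5000; -7.5000 117.0000] = [3.7500 -7.5000; -7.5000 120.0000]
BᵀPA = [-4.0000 3.0000; -24.0000 -18.0000]
K = S⁻¹·BᵀPA = [-1.6762 0.5714; -0.3048 -0.1143]
A−BK = [0.2476 -0.0571; -0.2381 0.0857]
AᵀP(A−BK) = [1.9810 -0.4571; -0.4571 0.2286]
P' = Q + AᵀP(A−BK) = [5.2310 -3.4571; -3.4571 9.2286]
tr(P') = 14.4595

-1.6762 0.5714 -0.3048 -0.1143


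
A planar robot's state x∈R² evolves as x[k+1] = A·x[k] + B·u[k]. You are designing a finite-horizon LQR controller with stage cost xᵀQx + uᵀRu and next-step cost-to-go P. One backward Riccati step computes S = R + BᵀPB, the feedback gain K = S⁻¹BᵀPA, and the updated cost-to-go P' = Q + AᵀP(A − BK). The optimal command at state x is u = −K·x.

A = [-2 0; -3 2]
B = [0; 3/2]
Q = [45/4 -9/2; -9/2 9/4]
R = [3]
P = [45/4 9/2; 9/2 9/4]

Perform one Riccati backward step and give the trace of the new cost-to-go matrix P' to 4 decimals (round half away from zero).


66.8721

BᵀP = [6.7500 3.3750]
S = R + BᵀPB = [3] + [5.0625] = [8.0625]
BᵀPA = [-23.6250 6.7500]
K = S⁻¹·BᵀPA = [-2.9302 0.8372]
A−BK = [-2.0000 0.0000; 1.3953 0.7442]
AᵀP(A−BK) = [50.0233 -11.7209; -11.7209 3.3488]
P' = Q + AᵀP(A−BK) = [61.2733 -16.2209; -16.2209 5.5988]
tr(P') = 66.8721


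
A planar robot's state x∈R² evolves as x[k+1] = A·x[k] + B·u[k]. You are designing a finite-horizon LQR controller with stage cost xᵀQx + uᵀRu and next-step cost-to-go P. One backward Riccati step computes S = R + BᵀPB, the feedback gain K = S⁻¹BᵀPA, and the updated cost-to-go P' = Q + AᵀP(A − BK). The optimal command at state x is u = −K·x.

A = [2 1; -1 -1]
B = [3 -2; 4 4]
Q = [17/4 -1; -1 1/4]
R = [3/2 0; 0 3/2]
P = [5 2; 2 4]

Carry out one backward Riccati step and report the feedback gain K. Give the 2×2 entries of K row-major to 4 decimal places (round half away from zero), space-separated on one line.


BᵀP = [23.0000 22.0000; -2.0000 12.0000]
S = R + BᵀPB = [3/2 0; 0 3/2] + [157.0000 42.0000; 42.0000 52.0000] = [158.5000 42.0000; 42.0000 53.5000]
BᵀPA = [24.0000 1.0000; -16.0000 -14.0000]
K = S⁻¹·BᵀPA = [0.2913 0.0955; -0.5277 -0.3367]
A−BK = [0.0708 0.0401; -0.0542 -0.0354]
AᵀP(A−BK) = [0.5664 0.3207; 0.3207 0.1911]
P' = Q + AᵀP(A−BK) = [4.8164 -0.6793; -0.6793 0.4411]
tr(P') = 5.2575

0.2913 0.0955 -0.5277 -0.3367


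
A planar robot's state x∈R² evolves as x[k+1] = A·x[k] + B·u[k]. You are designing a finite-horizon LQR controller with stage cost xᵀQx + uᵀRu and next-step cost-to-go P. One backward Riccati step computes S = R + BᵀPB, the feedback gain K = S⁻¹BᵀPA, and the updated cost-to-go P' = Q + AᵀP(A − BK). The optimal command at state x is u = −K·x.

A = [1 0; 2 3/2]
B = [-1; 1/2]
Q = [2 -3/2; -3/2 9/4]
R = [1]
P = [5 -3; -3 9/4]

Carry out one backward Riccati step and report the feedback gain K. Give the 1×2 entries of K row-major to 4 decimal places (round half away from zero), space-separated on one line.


BᵀP = [-6.5000 4.1250]
S = R + BᵀPB = [1] + [8.5625] = [9.5625]
BᵀPA = [1.7500 6.1875]
K = S⁻¹·BᵀPA = [0.1830 0.6471]
A−BK = [1.1830 0.6471; 1.9085 1.1765]
AᵀP(A−BK) = [1.6797 1.1176; 1.1176 1.0588]
P' = Q + AᵀP(A−BK) = [3.6797 -0.3824; -0.3824 3.3088]
tr(P') = 6.9886

0.1830 0.6471


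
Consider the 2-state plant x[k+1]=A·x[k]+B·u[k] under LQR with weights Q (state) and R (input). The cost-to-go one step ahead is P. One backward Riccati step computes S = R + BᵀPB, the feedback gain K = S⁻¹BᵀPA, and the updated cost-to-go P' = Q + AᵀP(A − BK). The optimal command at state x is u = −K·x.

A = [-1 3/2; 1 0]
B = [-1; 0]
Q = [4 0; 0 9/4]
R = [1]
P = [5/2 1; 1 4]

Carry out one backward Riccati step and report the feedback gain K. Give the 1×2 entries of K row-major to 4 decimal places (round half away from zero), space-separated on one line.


0.4286 -1.0714

BᵀP = [-2.5000 -1.0000]
S = R + BᵀPB = [1] + [2.5000] = [3.5000]
BᵀPA = [1.5000 -3.7500]
K = S⁻¹·BᵀPA = [0.4286 -1.0714]
A−BK = [-0.5714 0.4286; 1.0000 0.0000]
AᵀP(A−BK) = [3.8571 -0.6429; -0.6429 1.6071]
P' = Q + AᵀP(A−BK) = [7.8571 -0.6429; -0.6429 3.8571]
tr(P') = 11.7143


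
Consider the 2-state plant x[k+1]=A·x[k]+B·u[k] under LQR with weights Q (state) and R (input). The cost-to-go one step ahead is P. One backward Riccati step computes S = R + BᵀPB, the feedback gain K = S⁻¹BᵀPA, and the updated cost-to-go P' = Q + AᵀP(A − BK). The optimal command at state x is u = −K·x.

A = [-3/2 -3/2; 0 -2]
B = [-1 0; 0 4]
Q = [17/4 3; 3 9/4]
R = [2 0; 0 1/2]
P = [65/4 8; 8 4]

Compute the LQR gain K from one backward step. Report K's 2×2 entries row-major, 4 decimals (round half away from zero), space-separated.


BᵀP = [-16.2500 -8.0000; 32.0000 16.0000]
S = R + BᵀPB = [2 0; 0 1/2] + [16.2500 -32.0000; -32.0000 64.0000] = [18.2500 -32.0000; -32.0000 64.5000]
BᵀPA = [24.3750 40.3750; -48.0000 -80.0000]
K = S⁻¹·BᵀPA = [0.2363 0.2886; -0.6269 -1.0971]
A−BK = [-1.2637 -1.2114; 2.5078 2.3886]
AᵀP(A−BK) = [0.7090 0.8657; 0.8657 1.1400]
P' = Q + AᵀP(A−BK) = [4.9590 3.8657; 3.8657 3.3900]
tr(P') = 8.3490

0.2363 0.2886 -0.6269 -1.0971


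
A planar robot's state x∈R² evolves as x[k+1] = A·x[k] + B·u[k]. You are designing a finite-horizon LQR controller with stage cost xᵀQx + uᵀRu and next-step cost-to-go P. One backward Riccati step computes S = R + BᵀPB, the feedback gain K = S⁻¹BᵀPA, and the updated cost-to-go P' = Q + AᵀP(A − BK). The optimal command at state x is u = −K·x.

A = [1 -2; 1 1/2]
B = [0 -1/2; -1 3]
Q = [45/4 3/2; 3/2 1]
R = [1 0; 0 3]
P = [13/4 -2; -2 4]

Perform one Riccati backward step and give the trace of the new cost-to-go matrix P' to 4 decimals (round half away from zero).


BᵀP = [2.0000 -4.0000; -7.6250 13.0000]
S = R + BᵀPB = [1 0; 0 3] + [4.0000 -13.0000; -13.0000 42.8125] = [5.0000 -13.0000; -13.0000 45.8125]
BᵀPA = [-2.0000 -6.0000; 5.3750 21.7500]
K = S⁻¹·BᵀPA = [-0.3621 0.1311; 0.0146 0.5120]
A−BK = [1.0073 -1.7440; 0.5942 -0.9048]
AᵀP(A−BK) = [2.4475 -3.9896; -3.9896 7.6514]
P' = Q + AᵀP(A−BK) = [13.6975 -2.4896; -2.4896 8.6514]
tr(P') = 22.3489

22.3489


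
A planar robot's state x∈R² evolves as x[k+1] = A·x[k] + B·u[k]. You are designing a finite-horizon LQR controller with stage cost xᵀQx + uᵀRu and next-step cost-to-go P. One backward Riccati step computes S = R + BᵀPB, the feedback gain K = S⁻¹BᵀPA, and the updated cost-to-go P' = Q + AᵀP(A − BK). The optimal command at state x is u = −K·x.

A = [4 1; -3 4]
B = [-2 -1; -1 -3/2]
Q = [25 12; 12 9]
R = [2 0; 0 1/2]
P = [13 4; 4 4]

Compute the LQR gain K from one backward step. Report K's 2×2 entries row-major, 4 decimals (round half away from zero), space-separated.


-2.7711 0.5663 2.5221 -2.4980

BᵀP = [-30.0000 -12.0000; -19.0000 -10.0000]
S = R + BᵀPB = [2 0; 0 1/2] + [72.0000 48.0000; 48.0000 34.0000] = [74.0000 48.0000; 48.0000 34.5000]
BᵀPA = [-84.0000 -78.0000; -46.0000 -59.0000]
K = S⁻¹·BᵀPA = [-2.7711 0.5663; 2.5221 -2.4980]
A−BK = [0.9799 -0.3655; -1.9880 0.8193]
AᵀP(A−BK) = [31.2450 -11.3414; -11.3414 5.7871]
P' = Q + AᵀP(A−BK) = [56.2450 0.6586; 0.6586 14.7871]
tr(P') = 71.0321


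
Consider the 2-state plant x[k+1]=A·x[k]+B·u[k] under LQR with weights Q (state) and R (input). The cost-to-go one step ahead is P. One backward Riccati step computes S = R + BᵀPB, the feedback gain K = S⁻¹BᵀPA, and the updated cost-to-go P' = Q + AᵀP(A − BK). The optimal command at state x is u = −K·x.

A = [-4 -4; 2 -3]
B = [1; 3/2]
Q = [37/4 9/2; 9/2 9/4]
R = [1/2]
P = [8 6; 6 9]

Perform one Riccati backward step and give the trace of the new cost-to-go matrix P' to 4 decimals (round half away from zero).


72.2166

BᵀP = [17.0000 19.5000]
S = R + BᵀPB = [1/2] + [46.2500] = [46.7500]
BᵀPA = [-29.0000 -126.5000]
K = S⁻¹·BᵀPA = [-0.6203 -2.7059]
A−BK = [-3.3797 -1.2941; 2.9305 1.0588]
AᵀP(A−BK) = [50.0107 19.5294; 19.5294 10.7059]
P' = Q + AᵀP(A−BK) = [59.2607 24.0294; 24.0294 12.9559]
tr(P') = 72.2166


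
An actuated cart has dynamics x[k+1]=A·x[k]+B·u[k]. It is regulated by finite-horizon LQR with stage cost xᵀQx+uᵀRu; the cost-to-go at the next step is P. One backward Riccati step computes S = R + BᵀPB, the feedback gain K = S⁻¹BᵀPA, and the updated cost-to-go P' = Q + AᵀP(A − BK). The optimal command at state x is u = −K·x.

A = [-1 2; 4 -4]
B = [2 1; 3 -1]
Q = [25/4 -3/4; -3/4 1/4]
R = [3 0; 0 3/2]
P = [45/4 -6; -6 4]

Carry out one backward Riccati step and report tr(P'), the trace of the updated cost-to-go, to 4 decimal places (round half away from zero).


BᵀP = [4.5000 0.0000; 17.2500 -10.0000]
S = R + BᵀPB = [3 0; 0 3/2] + [9.0000 4.5000; 4.5000 27.2500] = [12.0000 4.5000; 4.5000 28.7500]
BᵀPA = [-4.5000 9.0000; -57.2500 74.5000]
K = S⁻¹·BᵀPA = [0.3949 -0.2356; -2.0531 2.6282]
A−BK = [0.2633 -0.1570; 0.7621 -0.6651]
AᵀP(A−BK) = [7.4861 -9.0970; -9.0970 11.3210]
P' = Q + AᵀP(A−BK) = [13.7361 -9.8470; -9.8470 11.5710]
tr(P') = 25.3072

25.3072


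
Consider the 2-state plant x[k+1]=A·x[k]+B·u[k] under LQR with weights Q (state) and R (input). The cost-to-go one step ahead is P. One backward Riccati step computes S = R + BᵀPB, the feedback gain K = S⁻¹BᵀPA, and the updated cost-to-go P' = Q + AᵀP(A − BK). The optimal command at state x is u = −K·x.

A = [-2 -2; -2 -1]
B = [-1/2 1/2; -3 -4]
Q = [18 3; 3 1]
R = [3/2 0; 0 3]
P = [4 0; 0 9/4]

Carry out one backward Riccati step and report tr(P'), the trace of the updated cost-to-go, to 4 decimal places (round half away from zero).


BᵀP = [-2.0000 -6.7500; 2.0000 -9.0000]
S = R + BᵀPB = [3/2 0; 0 3] + [21.2500 26.0000; 26.0000 37.0000] = [22.7500 26.0000; 26.0000 40.0000]
BᵀPA = [17.5000 10.7500; 14.0000 5.0000]
K = S⁻¹·BᵀPA = [1.4359 1.2821; -0.5833 -0.7083]
A−BK = [-0.9904 -1.0048; -0.0256 0.0128]
AᵀP(A−BK) = [8.0385 7.9808; 7.9808 8.0096]
P' = Q + AᵀP(A−BK) = [26.0385 10.9808; 10.9808 9.0096]
tr(P') = 35.0481

35.0481


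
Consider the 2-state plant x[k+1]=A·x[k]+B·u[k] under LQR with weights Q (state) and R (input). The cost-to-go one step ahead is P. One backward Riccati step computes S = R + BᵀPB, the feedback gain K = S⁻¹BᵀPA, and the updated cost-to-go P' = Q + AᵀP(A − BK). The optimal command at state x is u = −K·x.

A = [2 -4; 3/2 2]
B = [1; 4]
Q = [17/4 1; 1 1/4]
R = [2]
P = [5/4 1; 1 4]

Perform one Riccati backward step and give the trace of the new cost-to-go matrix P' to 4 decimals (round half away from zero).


BᵀP = [5.2500 17.0000]
S = R + BᵀPB = [2] + [73.2500] = [75.2500]
BᵀPA = [36.0000 13.0000]
K = S⁻¹·BᵀPA = [0.4784 0.1728]
A−BK = [1.5216 -4.1728; -0.4136 1.3090]
AᵀP(A−BK) = [2.7774 -6.2193; -6.2193 17.7542]
P' = Q + AᵀP(A−BK) = [7.0274 -5.2193; -5.2193 18.0042]
tr(P') = 25.0316

25.0316


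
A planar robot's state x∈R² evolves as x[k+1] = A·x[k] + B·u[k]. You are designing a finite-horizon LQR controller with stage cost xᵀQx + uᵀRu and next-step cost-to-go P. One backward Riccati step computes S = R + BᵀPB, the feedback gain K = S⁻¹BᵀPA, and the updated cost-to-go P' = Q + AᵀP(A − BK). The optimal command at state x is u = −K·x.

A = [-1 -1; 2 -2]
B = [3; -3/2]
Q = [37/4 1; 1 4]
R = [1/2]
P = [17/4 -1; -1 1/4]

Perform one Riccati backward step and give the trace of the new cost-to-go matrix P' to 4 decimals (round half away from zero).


BᵀP = [14.2500 -3.3750]
S = R + BᵀPB = [1/2] + [47.8125] = [48.3125]
BᵀPA = [-21.0000 -7.5000]
K = S⁻¹·BᵀPA = [-0.4347 -0.1552]
A−BK = [0.3040 -0.5343; 1.3480 -2.2329]
AᵀP(A−BK) = [0.1219 -0.0100; -0.0100 0.0857]
P' = Q + AᵀP(A−BK) = [9.3719 0.9900; 0.9900 4.0857]
tr(P') = 13.4576

13.4576


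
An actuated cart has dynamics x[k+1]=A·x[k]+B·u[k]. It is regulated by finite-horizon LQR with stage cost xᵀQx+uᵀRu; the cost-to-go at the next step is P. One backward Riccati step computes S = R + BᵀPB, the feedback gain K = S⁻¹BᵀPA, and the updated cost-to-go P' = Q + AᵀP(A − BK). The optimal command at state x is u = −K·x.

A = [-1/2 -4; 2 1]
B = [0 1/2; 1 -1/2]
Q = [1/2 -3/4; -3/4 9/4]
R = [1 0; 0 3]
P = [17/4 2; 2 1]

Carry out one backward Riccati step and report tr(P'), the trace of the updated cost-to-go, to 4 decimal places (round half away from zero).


BᵀP = [2.0000 1.0000; 1.1250 0.5000]
S = R + BᵀPB = [1 0; 0 3] + [1.0000 0.5000; 0.5000 0.3125] = [2.0000 0.5000; 0.5000 3.3125]
BᵀPA = [1.0000 -7.0000; 0.4375 -4.0000]
K = S⁻¹·BᵀPA = [0.4853 -3.3235; 0.0588 -0.7059]
A−BK = [-0.5294 -3.6471; 1.5441 3.9706]
AᵀP(A−BK) = [0.5515 -2.8676; -2.8676 26.9118]
P' = Q + AᵀP(A−BK) = [1.0515 -3.6176; -3.6176 29.1618]
tr(P') = 30.2132

30.2132


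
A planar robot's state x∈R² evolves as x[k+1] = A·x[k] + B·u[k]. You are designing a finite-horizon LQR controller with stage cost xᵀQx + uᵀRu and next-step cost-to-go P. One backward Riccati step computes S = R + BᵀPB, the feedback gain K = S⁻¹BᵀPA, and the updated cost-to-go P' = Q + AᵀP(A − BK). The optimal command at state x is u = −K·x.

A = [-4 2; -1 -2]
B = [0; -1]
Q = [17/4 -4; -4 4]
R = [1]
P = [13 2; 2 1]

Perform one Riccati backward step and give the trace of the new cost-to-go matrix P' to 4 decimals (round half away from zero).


230.7500

BᵀP = [-2.0000 -1.0000]
S = R + BᵀPB = [1] + [1.0000] = [2.0000]
BᵀPA = [9.0000 -2.0000]
K = S⁻¹·BᵀPA = [4.5000 -1.0000]
A−BK = [-4.0000 2.0000; 3.5000 -3.0000]
AᵀP(A−BK) = [184.5000 -81.0000; -81.0000 38.0000]
P' = Q + AᵀP(A−BK) = [188.7500 -85.0000; -85.0000 42.0000]
tr(P') = 230.7500


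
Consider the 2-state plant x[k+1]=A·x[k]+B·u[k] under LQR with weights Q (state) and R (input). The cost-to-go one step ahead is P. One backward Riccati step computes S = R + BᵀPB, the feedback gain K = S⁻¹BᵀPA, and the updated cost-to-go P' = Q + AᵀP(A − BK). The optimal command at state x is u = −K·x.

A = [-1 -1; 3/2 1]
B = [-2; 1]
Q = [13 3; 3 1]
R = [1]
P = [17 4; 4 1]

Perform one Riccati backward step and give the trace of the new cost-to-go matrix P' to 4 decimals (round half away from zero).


BᵀP = [-30.0000 -7.0000]
S = R + BᵀPB = [1] + [53.0000] = [54.0000]
BᵀPA = [19.5000 23.0000]
K = S⁻¹·BᵀPA = [0.3611 0.4259]
A−BK = [-0.2778 -0.1481; 1.1389 0.5741]
AᵀP(A−BK) = [0.2083 0.1944; 0.1944 0.2037]
P' = Q + AᵀP(A−BK) = [13.2083 3.1944; 3.1944 1.2037]
tr(P') = 14.4120

14.4120


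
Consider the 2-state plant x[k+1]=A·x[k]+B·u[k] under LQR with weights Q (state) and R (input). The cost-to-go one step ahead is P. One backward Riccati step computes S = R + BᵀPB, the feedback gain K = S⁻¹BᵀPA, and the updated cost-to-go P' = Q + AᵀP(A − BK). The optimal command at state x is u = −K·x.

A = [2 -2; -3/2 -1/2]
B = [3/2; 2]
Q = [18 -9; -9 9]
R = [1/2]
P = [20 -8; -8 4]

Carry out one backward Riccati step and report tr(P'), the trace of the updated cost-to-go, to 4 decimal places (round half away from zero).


93.2963

BᵀP = [14.0000 -4.0000]
S = R + BᵀPB = [1/2] + [13.0000] = [13.5000]
BᵀPA = [34.0000 -26.0000]
K = S⁻¹·BᵀPA = [2.5185 -1.9259]
A−BK = [-1.7778 0.8889; -6.5370 3.3519]
AᵀP(A−BK) = [51.3704 -27.5185; -27.5185 14.9259]
P' = Q + AᵀP(A−BK) = [69.3704 -36.5185; -36.5185 23.9259]
tr(P') = 93.2963
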